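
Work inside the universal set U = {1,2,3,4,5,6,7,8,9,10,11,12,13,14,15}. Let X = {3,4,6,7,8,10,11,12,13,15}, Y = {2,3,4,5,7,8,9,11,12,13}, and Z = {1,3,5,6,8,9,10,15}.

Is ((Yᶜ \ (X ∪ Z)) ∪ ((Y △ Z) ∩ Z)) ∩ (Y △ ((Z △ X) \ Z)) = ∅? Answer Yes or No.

Yᶜ = {1,6,10,14,15}
X ∪ Z = {1,3,4,5,6,7,8,9,10,11,12,13,15}
Yᶜ \ (X ∪ Z) = {14}
Y △ Z = {1,2,4,6,7,10,11,12,13,15}
(Y △ Z) ∩ Z = {1,6,10,15}
(Yᶜ \ (X ∪ Z)) ∪ ((Y △ Z) ∩ Z) = {1,6,10,14,15}
Z △ X = {1,4,5,7,9,11,12,13}
(Z △ X) \ Z = {4,7,11,12,13}
Y △ ((Z △ X) \ Z) = {2,3,5,8,9}
{1,6,10,14,15} and {2,3,5,8,9} share no elements.

Yes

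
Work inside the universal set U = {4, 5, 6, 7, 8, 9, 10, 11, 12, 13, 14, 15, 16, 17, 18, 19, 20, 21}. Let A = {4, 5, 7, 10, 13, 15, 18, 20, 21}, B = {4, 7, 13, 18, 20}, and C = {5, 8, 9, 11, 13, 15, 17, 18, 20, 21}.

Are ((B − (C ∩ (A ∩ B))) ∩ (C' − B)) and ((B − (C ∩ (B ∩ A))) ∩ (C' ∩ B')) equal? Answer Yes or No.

A ∩ B = {4, 7, 13, 18, 20}
C ∩ (A ∩ B) = {13, 18, 20}
B − (C ∩ (A ∩ B)) = {4, 7}
C' = {4, 6, 7, 10, 12, 14, 16, 19}
C' − B = {6, 10, 12, 14, 16, 19}
(B − (C ∩ (A ∩ B))) ∩ (C' − B) = {}
B ∩ A = {4, 7, 13, 18, 20}
C ∩ (B ∩ A) = {13, 18, 20}
B − (C ∩ (B ∩ A)) = {4, 7}
B' = {5, 6, 8, 9, 10, 11, 12, 14, 15, 16, 17, 19, 21}
C' ∩ B' = {6, 10, 12, 14, 16, 19}
(B − (C ∩ (B ∩ A))) ∩ (C' ∩ B') = {}
Both equal {}, so (B − (C ∩ (A ∩ B))) ∩ (C' − B) = (B − (C ∩ (B ∩ A))) ∩ (C' ∩ B').

Yes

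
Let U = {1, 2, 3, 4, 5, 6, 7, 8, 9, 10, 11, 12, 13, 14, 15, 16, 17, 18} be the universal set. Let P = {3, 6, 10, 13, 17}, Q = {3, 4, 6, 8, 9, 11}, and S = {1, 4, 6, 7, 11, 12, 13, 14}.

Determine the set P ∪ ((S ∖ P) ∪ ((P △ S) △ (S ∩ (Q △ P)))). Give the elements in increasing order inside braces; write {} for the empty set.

{1, 3, 4, 6, 7, 10, 11, 12, 13, 14, 17}

S ∖ P = {1, 4, 7, 11, 12, 14}
P △ S = {1, 3, 4, 7, 10, 11, 12, 14, 17}
Q △ P = {4, 8, 9, 10, 11, 13, 17}
S ∩ (Q △ P) = {4, 11, 13}
(P △ S) △ (S ∩ (Q △ P)) = {1, 3, 7, 10, 12, 13, 14, 17}
(S ∖ P) ∪ ((P △ S) △ (S ∩ (Q △ P))) = {1, 3, 4, 7, 10, 11, 12, 13, 14, 17}
P ∪ ((S ∖ P) ∪ ((P △ S) △ (S ∩ (Q △ P)))) = {1, 3, 4, 6, 7, 10, 11, 12, 13, 14, 17}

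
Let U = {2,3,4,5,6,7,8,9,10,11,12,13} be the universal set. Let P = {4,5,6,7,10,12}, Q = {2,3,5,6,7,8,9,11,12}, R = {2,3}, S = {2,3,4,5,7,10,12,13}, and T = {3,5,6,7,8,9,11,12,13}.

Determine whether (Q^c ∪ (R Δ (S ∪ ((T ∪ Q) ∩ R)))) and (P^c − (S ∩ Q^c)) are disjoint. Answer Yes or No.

Q^c = {4,10,13}
T ∪ Q = {2,3,5,6,7,8,9,11,12,13}
(T ∪ Q) ∩ R = {2,3}
S ∪ ((T ∪ Q) ∩ R) = {2,3,4,5,7,10,12,13}
R Δ (S ∪ ((T ∪ Q) ∩ R)) = {4,5,7,10,12,13}
Q^c ∪ (R Δ (S ∪ ((T ∪ Q) ∩ R))) = {4,5,7,10,12,13}
P^c = {2,3,8,9,11,13}
S ∩ Q^c = {4,10,13}
P^c − (S ∩ Q^c) = {2,3,8,9,11}
{4,5,7,10,12,13} and {2,3,8,9,11} share no elements.

Yes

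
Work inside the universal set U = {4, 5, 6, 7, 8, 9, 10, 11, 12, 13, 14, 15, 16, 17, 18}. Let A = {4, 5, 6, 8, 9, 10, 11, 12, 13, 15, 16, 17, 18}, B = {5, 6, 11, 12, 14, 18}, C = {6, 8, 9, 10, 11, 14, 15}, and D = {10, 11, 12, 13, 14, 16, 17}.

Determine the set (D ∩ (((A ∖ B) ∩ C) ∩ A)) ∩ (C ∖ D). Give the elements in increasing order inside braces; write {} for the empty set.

{}

A ∖ B = {4, 8, 9, 10, 13, 15, 16, 17}
(A ∖ B) ∩ C = {8, 9, 10, 15}
((A ∖ B) ∩ C) ∩ A = {8, 9, 10, 15}
D ∩ (((A ∖ B) ∩ C) ∩ A) = {10}
C ∖ D = {6, 8, 9, 15}
(D ∩ (((A ∖ B) ∩ C) ∩ A)) ∩ (C ∖ D) = {}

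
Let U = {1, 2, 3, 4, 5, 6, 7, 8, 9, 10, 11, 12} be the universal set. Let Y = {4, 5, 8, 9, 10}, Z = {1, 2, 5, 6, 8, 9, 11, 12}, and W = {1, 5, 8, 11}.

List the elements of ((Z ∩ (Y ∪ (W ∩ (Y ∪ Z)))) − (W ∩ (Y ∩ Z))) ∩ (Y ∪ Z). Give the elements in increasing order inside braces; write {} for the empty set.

{1, 9, 11}

Y ∪ Z = {1, 2, 4, 5, 6, 8, 9, 10, 11, 12}
W ∩ (Y ∪ Z) = {1, 5, 8, 11}
Y ∪ (W ∩ (Y ∪ Z)) = {1, 4, 5, 8, 9, 10, 11}
Z ∩ (Y ∪ (W ∩ (Y ∪ Z))) = {1, 5, 8, 9, 11}
Y ∩ Z = {5, 8, 9}
W ∩ (Y ∩ Z) = {5, 8}
(Z ∩ (Y ∪ (W ∩ (Y ∪ Z)))) − (W ∩ (Y ∩ Z)) = {1, 9, 11}
((Z ∩ (Y ∪ (W ∩ (Y ∪ Z)))) − (W ∩ (Y ∩ Z))) ∩ (Y ∪ Z) = {1, 9, 11}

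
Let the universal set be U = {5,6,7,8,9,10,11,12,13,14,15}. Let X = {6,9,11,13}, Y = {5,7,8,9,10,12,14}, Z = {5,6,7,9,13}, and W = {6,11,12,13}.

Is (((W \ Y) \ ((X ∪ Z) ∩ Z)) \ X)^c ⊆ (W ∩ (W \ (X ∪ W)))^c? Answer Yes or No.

Yes

W \ Y = {6,11,13}
X ∪ Z = {5,6,7,9,11,13}
(X ∪ Z) ∩ Z = {5,6,7,9,13}
(W \ Y) \ ((X ∪ Z) ∩ Z) = {11}
((W \ Y) \ ((X ∪ Z) ∩ Z)) \ X = {}
(((W \ Y) \ ((X ∪ Z) ∩ Z)) \ X)^c = {5,6,7,8,9,10,11,12,13,14,15}
X ∪ W = {6,9,11,12,13}
W \ (X ∪ W) = {}
W ∩ (W \ (X ∪ W)) = {}
(W ∩ (W \ (X ∪ W)))^c = {5,6,7,8,9,10,11,12,13,14,15}
Every element of {5,6,7,8,9,10,11,12,13,14,15} is in {5,6,7,8,9,10,11,12,13,14,15}, so (((W \ Y) \ ((X ∪ Z) ∩ Z)) \ X)^c ⊆ (W ∩ (W \ (X ∪ W)))^c.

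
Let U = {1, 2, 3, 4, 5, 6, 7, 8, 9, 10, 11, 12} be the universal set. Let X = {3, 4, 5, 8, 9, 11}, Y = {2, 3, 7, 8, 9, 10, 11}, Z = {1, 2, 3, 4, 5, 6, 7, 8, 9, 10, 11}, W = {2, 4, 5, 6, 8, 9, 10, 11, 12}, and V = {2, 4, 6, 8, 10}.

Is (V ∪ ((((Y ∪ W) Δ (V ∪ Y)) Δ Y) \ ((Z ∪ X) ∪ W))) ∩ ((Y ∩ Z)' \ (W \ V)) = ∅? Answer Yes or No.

No

Y ∪ W = {2, 3, 4, 5, 6, 7, 8, 9, 10, 11, 12}
V ∪ Y = {2, 3, 4, 6, 7, 8, 9, 10, 11}
(Y ∪ W) Δ (V ∪ Y) = {5, 12}
((Y ∪ W) Δ (V ∪ Y)) Δ Y = {2, 3, 5, 7, 8, 9, 10, 11, 12}
Z ∪ X = {1, 2, 3, 4, 5, 6, 7, 8, 9, 10, 11}
(Z ∪ X) ∪ W = {1, 2, 3, 4, 5, 6, 7, 8, 9, 10, 11, 12}
(((Y ∪ W) Δ (V ∪ Y)) Δ Y) \ ((Z ∪ X) ∪ W) = {}
V ∪ ((((Y ∪ W) Δ (V ∪ Y)) Δ Y) \ ((Z ∪ X) ∪ W)) = {2, 4, 6, 8, 10}
Y ∩ Z = {2, 3, 7, 8, 9, 10, 11}
(Y ∩ Z)' = {1, 4, 5, 6, 12}
W \ V = {5, 9, 11, 12}
(Y ∩ Z)' \ (W \ V) = {1, 4, 6}
4 lies in both, so they are not disjoint.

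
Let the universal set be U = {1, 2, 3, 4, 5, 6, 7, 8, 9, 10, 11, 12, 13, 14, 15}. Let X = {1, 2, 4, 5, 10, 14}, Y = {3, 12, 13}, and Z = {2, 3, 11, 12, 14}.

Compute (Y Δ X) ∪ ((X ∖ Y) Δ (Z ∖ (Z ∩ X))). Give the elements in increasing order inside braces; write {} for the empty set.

Y Δ X = {1, 2, 3, 4, 5, 10, 12, 13, 14}
X ∖ Y = {1, 2, 4, 5, 10, 14}
Z ∩ X = {2, 14}
Z ∖ (Z ∩ X) = {3, 11, 12}
(X ∖ Y) Δ (Z ∖ (Z ∩ X)) = {1, 2, 3, 4, 5, 10, 11, 12, 14}
(Y Δ X) ∪ ((X ∖ Y) Δ (Z ∖ (Z ∩ X))) = {1, 2, 3, 4, 5, 10, 11, 12, 13, 14}

{1, 2, 3, 4, 5, 10, 11, 12, 13, 14}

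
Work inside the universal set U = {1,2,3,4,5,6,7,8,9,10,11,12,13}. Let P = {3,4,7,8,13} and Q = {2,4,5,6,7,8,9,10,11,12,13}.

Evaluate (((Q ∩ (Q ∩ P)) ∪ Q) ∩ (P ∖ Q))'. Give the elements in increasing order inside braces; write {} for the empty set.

Q ∩ P = {4,7,8,13}
Q ∩ (Q ∩ P) = {4,7,8,13}
(Q ∩ (Q ∩ P)) ∪ Q = {2,4,5,6,7,8,9,10,11,12,13}
P ∖ Q = {3}
((Q ∩ (Q ∩ P)) ∪ Q) ∩ (P ∖ Q) = {}
(((Q ∩ (Q ∩ P)) ∪ Q) ∩ (P ∖ Q))' = {1,2,3,4,5,6,7,8,9,10,11,12,13}

{1,2,3,4,5,6,7,8,9,10,11,12,13}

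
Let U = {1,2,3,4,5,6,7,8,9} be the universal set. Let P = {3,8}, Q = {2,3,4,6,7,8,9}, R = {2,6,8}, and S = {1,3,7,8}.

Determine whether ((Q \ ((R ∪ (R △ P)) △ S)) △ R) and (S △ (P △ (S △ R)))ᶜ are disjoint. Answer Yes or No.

No

R △ P = {2,3,6}
R ∪ (R △ P) = {2,3,6,8}
(R ∪ (R △ P)) △ S = {1,2,6,7}
Q \ ((R ∪ (R △ P)) △ S) = {3,4,8,9}
(Q \ ((R ∪ (R △ P)) △ S)) △ R = {2,3,4,6,9}
S △ R = {1,2,3,6,7}
P △ (S △ R) = {1,2,6,7,8}
S △ (P △ (S △ R)) = {2,3,6}
(S △ (P △ (S △ R)))ᶜ = {1,4,5,7,8,9}
4 lies in both, so they are not disjoint.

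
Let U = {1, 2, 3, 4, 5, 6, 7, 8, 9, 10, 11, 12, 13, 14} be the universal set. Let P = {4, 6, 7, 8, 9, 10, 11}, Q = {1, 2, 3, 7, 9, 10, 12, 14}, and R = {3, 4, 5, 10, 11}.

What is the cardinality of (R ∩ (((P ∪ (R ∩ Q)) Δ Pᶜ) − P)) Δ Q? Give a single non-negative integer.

9

R ∩ Q = {3, 10}
P ∪ (R ∩ Q) = {3, 4, 6, 7, 8, 9, 10, 11}
Pᶜ = {1, 2, 3, 5, 12, 13, 14}
(P ∪ (R ∩ Q)) Δ Pᶜ = {1, 2, 4, 5, 6, 7, 8, 9, 10, 11, 12, 13, 14}
((P ∪ (R ∩ Q)) Δ Pᶜ) − P = {1, 2, 5, 12, 13, 14}
R ∩ (((P ∪ (R ∩ Q)) Δ Pᶜ) − P) = {5}
(R ∩ (((P ∪ (R ∩ Q)) Δ Pᶜ) − P)) Δ Q = {1, 2, 3, 5, 7, 9, 10, 12, 14}
|(R ∩ (((P ∪ (R ∩ Q)) Δ Pᶜ) − P)) Δ Q| = 9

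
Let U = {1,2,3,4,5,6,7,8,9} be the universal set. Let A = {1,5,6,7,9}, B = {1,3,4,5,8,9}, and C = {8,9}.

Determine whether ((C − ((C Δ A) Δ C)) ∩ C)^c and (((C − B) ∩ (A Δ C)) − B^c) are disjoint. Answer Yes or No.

C Δ A = {1,5,6,7,8}
(C Δ A) Δ C = {1,5,6,7,9}
C − ((C Δ A) Δ C) = {8}
(C − ((C Δ A) Δ C)) ∩ C = {8}
((C − ((C Δ A) Δ C)) ∩ C)^c = {1,2,3,4,5,6,7,9}
C − B = {}
A Δ C = {1,5,6,7,8}
(C − B) ∩ (A Δ C) = {}
B^c = {2,6,7}
((C − B) ∩ (A Δ C)) − B^c = {}
{1,2,3,4,5,6,7,9} and {} share no elements.

Yes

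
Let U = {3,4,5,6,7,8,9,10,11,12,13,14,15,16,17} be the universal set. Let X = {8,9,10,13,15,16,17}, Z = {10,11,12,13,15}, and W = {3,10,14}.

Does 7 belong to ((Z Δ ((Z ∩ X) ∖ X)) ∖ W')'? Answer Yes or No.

Yes

7 ∉ Z and 7 ∉ X, so 7 ∉ Z ∩ X
7 ∉ (Z ∩ X) and 7 ∉ X, so 7 ∉ (Z ∩ X) ∖ X
7 ∉ Z and 7 ∉ ((Z ∩ X) ∖ X), so 7 ∉ Z Δ ((Z ∩ X) ∖ X)
7 ∉ W, so 7 ∈ W'
7 ∉ (Z Δ ((Z ∩ X) ∖ X)) and 7 ∈ W', so 7 ∉ (Z Δ ((Z ∩ X) ∖ X)) ∖ W'
7 ∈ ((Z Δ ((Z ∩ X) ∖ X)) ∖ W')' since 7 ∉ ((Z Δ ((Z ∩ X) ∖ X)) ∖ W')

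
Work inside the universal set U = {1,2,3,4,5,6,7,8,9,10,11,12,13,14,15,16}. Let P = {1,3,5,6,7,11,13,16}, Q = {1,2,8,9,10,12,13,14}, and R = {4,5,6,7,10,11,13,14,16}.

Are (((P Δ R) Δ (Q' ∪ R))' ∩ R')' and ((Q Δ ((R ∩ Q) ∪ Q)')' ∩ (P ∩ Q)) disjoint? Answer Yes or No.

Yes

P Δ R = {1,3,4,10,14}
Q' = {3,4,5,6,7,11,15,16}
Q' ∪ R = {3,4,5,6,7,10,11,13,14,15,16}
(P Δ R) Δ (Q' ∪ R) = {1,5,6,7,11,13,15,16}
((P Δ R) Δ (Q' ∪ R))' = {2,3,4,8,9,10,12,14}
R' = {1,2,3,8,9,12,15}
((P Δ R) Δ (Q' ∪ R))' ∩ R' = {2,3,8,9,12}
(((P Δ R) Δ (Q' ∪ R))' ∩ R')' = {1,4,5,6,7,10,11,13,14,15,16}
R ∩ Q = {10,13,14}
(R ∩ Q) ∪ Q = {1,2,8,9,10,12,13,14}
((R ∩ Q) ∪ Q)' = {3,4,5,6,7,11,15,16}
Q Δ ((R ∩ Q) ∪ Q)' = {1,2,3,4,5,6,7,8,9,10,11,12,13,14,15,16}
(Q Δ ((R ∩ Q) ∪ Q)')' = {}
P ∩ Q = {1,13}
(Q Δ ((R ∩ Q) ∪ Q)')' ∩ (P ∩ Q) = {}
{1,4,5,6,7,10,11,13,14,15,16} and {} share no elements.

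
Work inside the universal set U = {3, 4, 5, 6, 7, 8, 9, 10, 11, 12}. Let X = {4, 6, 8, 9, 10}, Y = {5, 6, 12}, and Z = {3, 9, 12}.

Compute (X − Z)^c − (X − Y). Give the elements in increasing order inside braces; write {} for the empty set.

{3, 5, 7, 11, 12}

X − Z = {4, 6, 8, 10}
(X − Z)^c = {3, 5, 7, 9, 11, 12}
X − Y = {4, 8, 9, 10}
(X − Z)^c − (X − Y) = {3, 5, 7, 11, 12}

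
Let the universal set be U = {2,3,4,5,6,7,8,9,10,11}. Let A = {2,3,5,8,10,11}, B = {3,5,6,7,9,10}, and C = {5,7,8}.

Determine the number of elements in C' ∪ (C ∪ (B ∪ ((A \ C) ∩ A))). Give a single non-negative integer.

10

C' = {2,3,4,6,9,10,11}
A \ C = {2,3,10,11}
(A \ C) ∩ A = {2,3,10,11}
B ∪ ((A \ C) ∩ A) = {2,3,5,6,7,9,10,11}
C ∪ (B ∪ ((A \ C) ∩ A)) = {2,3,5,6,7,8,9,10,11}
C' ∪ (C ∪ (B ∪ ((A \ C) ∩ A))) = {2,3,4,5,6,7,8,9,10,11}
|C' ∪ (C ∪ (B ∪ ((A \ C) ∩ A)))| = 10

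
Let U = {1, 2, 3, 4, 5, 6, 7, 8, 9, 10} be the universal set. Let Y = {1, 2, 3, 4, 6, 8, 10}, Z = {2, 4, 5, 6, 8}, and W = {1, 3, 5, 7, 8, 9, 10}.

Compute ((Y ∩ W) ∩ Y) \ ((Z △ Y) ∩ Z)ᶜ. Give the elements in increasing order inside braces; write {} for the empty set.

Y ∩ W = {1, 3, 8, 10}
(Y ∩ W) ∩ Y = {1, 3, 8, 10}
Z △ Y = {1, 3, 5, 10}
(Z △ Y) ∩ Z = {5}
((Z △ Y) ∩ Z)ᶜ = {1, 2, 3, 4, 6, 7, 8, 9, 10}
((Y ∩ W) ∩ Y) \ ((Z △ Y) ∩ Z)ᶜ = {}

{}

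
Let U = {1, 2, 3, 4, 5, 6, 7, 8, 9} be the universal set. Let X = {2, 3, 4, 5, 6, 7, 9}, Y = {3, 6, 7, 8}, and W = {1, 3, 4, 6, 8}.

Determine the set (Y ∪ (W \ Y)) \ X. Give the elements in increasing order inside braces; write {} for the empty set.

W \ Y = {1, 4}
Y ∪ (W \ Y) = {1, 3, 4, 6, 7, 8}
(Y ∪ (W \ Y)) \ X = {1, 8}

{1, 8}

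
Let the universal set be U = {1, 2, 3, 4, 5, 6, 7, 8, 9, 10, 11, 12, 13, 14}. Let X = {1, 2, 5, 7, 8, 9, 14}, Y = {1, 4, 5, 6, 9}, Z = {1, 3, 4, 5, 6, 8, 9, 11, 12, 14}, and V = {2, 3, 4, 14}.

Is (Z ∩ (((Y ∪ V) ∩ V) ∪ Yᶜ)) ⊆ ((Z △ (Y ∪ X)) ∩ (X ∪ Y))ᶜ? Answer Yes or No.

Yes

Y ∪ V = {1, 2, 3, 4, 5, 6, 9, 14}
(Y ∪ V) ∩ V = {2, 3, 4, 14}
Yᶜ = {2, 3, 7, 8, 10, 11, 12, 13, 14}
((Y ∪ V) ∩ V) ∪ Yᶜ = {2, 3, 4, 7, 8, 10, 11, 12, 13, 14}
Z ∩ (((Y ∪ V) ∩ V) ∪ Yᶜ) = {3, 4, 8, 11, 12, 14}
Y ∪ X = {1, 2, 4, 5, 6, 7, 8, 9, 14}
Z △ (Y ∪ X) = {2, 3, 7, 11, 12}
X ∪ Y = {1, 2, 4, 5, 6, 7, 8, 9, 14}
(Z △ (Y ∪ X)) ∩ (X ∪ Y) = {2, 7}
((Z △ (Y ∪ X)) ∩ (X ∪ Y))ᶜ = {1, 3, 4, 5, 6, 8, 9, 10, 11, 12, 13, 14}
Every element of {3, 4, 8, 11, 12, 14} is in {1, 3, 4, 5, 6, 8, 9, 10, 11, 12, 13, 14}, so Z ∩ (((Y ∪ V) ∩ V) ∪ Yᶜ) ⊆ ((Z △ (Y ∪ X)) ∩ (X ∪ Y))ᶜ.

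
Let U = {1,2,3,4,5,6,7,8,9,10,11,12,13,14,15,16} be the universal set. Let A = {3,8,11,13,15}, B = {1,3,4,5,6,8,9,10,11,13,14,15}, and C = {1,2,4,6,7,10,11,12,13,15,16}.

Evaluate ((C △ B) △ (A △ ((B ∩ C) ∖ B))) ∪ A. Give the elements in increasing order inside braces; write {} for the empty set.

{2,3,5,7,8,9,11,12,13,14,15,16}

C △ B = {2,3,5,7,8,9,12,14,16}
B ∩ C = {1,4,6,10,11,13,15}
(B ∩ C) ∖ B = {}
A △ ((B ∩ C) ∖ B) = {3,8,11,13,15}
(C △ B) △ (A △ ((B ∩ C) ∖ B)) = {2,5,7,9,11,12,13,14,15,16}
((C △ B) △ (A △ ((B ∩ C) ∖ B))) ∪ A = {2,3,5,7,8,9,11,12,13,14,15,16}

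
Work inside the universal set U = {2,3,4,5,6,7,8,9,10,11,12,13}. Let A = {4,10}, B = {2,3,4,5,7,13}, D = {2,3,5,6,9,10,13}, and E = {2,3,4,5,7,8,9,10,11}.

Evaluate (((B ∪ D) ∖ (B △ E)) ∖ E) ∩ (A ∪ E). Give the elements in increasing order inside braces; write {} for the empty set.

B ∪ D = {2,3,4,5,6,7,9,10,13}
B △ E = {8,9,10,11,13}
(B ∪ D) ∖ (B △ E) = {2,3,4,5,6,7}
((B ∪ D) ∖ (B △ E)) ∖ E = {6}
A ∪ E = {2,3,4,5,7,8,9,10,11}
(((B ∪ D) ∖ (B △ E)) ∖ E) ∩ (A ∪ E) = {}

{}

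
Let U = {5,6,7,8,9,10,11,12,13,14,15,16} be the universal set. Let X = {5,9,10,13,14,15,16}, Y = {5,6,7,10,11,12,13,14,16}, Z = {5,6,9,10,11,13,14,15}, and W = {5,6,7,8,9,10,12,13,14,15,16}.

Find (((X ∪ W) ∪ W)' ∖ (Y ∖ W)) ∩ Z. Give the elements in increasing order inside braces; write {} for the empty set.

X ∪ W = {5,6,7,8,9,10,12,13,14,15,16}
(X ∪ W) ∪ W = {5,6,7,8,9,10,12,13,14,15,16}
((X ∪ W) ∪ W)' = {11}
Y ∖ W = {11}
((X ∪ W) ∪ W)' ∖ (Y ∖ W) = {}
(((X ∪ W) ∪ W)' ∖ (Y ∖ W)) ∩ Z = {}

{}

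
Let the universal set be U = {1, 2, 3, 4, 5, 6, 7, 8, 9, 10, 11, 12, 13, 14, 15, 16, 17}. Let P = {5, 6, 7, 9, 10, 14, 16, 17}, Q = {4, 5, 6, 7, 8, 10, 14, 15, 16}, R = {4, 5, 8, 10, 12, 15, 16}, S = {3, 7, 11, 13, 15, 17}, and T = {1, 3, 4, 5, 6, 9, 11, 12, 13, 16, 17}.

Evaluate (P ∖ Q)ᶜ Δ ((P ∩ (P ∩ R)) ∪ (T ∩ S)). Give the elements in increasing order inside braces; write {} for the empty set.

{1, 2, 4, 6, 7, 8, 12, 14, 15, 17}

P ∖ Q = {9, 17}
(P ∖ Q)ᶜ = {1, 2, 3, 4, 5, 6, 7, 8, 10, 11, 12, 13, 14, 15, 16}
P ∩ R = {5, 10, 16}
P ∩ (P ∩ R) = {5, 10, 16}
T ∩ S = {3, 11, 13, 17}
(P ∩ (P ∩ R)) ∪ (T ∩ S) = {3, 5, 10, 11, 13, 16, 17}
(P ∖ Q)ᶜ Δ ((P ∩ (P ∩ R)) ∪ (T ∩ S)) = {1, 2, 4, 6, 7, 8, 12, 14, 15, 17}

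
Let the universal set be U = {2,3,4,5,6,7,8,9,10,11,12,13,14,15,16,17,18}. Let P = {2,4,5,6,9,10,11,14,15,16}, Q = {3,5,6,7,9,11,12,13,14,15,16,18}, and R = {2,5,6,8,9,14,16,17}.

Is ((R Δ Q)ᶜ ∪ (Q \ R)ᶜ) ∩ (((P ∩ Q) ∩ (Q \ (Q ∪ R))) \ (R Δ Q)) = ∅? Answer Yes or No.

R Δ Q = {2,3,7,8,11,12,13,15,17,18}
(R Δ Q)ᶜ = {4,5,6,9,10,14,16}
Q \ R = {3,7,11,12,13,15,18}
(Q \ R)ᶜ = {2,4,5,6,8,9,10,14,16,17}
(R Δ Q)ᶜ ∪ (Q \ R)ᶜ = {2,4,5,6,8,9,10,14,16,17}
P ∩ Q = {5,6,9,11,14,15,16}
Q ∪ R = {2,3,5,6,7,8,9,11,12,13,14,15,16,17,18}
Q \ (Q ∪ R) = {}
(P ∩ Q) ∩ (Q \ (Q ∪ R)) = {}
((P ∩ Q) ∩ (Q \ (Q ∪ R))) \ (R Δ Q) = {}
{2,4,5,6,8,9,10,14,16,17} and {} share no elements.

Yes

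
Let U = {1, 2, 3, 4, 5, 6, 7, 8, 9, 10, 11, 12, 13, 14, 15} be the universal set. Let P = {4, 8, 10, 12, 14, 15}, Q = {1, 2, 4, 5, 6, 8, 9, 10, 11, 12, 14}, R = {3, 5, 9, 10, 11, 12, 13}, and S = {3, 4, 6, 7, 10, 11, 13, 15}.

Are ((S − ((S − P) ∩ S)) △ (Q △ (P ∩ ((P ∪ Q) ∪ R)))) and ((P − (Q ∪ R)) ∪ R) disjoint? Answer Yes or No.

No

S − P = {3, 6, 7, 11, 13}
(S − P) ∩ S = {3, 6, 7, 11, 13}
S − ((S − P) ∩ S) = {4, 10, 15}
P ∪ Q = {1, 2, 4, 5, 6, 8, 9, 10, 11, 12, 14, 15}
(P ∪ Q) ∪ R = {1, 2, 3, 4, 5, 6, 8, 9, 10, 11, 12, 13, 14, 15}
P ∩ ((P ∪ Q) ∪ R) = {4, 8, 10, 12, 14, 15}
Q △ (P ∩ ((P ∪ Q) ∪ R)) = {1, 2, 5, 6, 9, 11, 15}
(S − ((S − P) ∩ S)) △ (Q △ (P ∩ ((P ∪ Q) ∪ R))) = {1, 2, 4, 5, 6, 9, 10, 11}
Q ∪ R = {1, 2, 3, 4, 5, 6, 8, 9, 10, 11, 12, 13, 14}
P − (Q ∪ R) = {15}
(P − (Q ∪ R)) ∪ R = {3, 5, 9, 10, 11, 12, 13, 15}
5 lies in both, so they are not disjoint.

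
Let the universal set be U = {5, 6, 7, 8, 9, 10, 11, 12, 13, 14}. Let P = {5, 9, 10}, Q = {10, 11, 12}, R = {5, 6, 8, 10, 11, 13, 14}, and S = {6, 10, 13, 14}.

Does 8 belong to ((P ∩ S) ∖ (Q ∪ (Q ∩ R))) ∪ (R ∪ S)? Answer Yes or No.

Yes

8 ∉ P and 8 ∉ S, so 8 ∉ P ∩ S
8 ∉ Q and 8 ∈ R, so 8 ∉ Q ∩ R
8 ∉ Q and 8 ∉ (Q ∩ R), so 8 ∉ Q ∪ (Q ∩ R)
8 ∉ (P ∩ S) and 8 ∉ (Q ∪ (Q ∩ R)), so 8 ∉ (P ∩ S) ∖ (Q ∪ (Q ∩ R))
8 ∈ R and 8 ∉ S, so 8 ∈ R ∪ S
8 ∉ ((P ∩ S) ∖ (Q ∪ (Q ∩ R))) and 8 ∈ (R ∪ S), so 8 ∈ ((P ∩ S) ∖ (Q ∪ (Q ∩ R))) ∪ (R ∪ S)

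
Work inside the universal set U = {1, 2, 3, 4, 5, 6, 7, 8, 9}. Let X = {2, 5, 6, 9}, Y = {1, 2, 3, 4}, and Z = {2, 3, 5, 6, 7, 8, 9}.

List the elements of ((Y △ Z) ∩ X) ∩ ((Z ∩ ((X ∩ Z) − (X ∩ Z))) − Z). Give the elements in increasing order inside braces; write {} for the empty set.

Y △ Z = {1, 4, 5, 6, 7, 8, 9}
(Y △ Z) ∩ X = {5, 6, 9}
X ∩ Z = {2, 5, 6, 9}
(X ∩ Z) − (X ∩ Z) = {}
Z ∩ ((X ∩ Z) − (X ∩ Z)) = {}
(Z ∩ ((X ∩ Z) − (X ∩ Z))) − Z = {}
((Y △ Z) ∩ X) ∩ ((Z ∩ ((X ∩ Z) − (X ∩ Z))) − Z) = {}

{}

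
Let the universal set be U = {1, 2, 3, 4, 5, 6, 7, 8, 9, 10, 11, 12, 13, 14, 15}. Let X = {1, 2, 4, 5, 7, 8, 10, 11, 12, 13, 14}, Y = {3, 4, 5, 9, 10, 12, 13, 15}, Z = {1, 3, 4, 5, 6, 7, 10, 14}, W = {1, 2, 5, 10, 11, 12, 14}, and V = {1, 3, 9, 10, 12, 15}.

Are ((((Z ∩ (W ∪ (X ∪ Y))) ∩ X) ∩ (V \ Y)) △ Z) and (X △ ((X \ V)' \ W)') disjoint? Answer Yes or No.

Yes

X ∪ Y = {1, 2, 3, 4, 5, 7, 8, 9, 10, 11, 12, 13, 14, 15}
W ∪ (X ∪ Y) = {1, 2, 3, 4, 5, 7, 8, 9, 10, 11, 12, 13, 14, 15}
Z ∩ (W ∪ (X ∪ Y)) = {1, 3, 4, 5, 7, 10, 14}
(Z ∩ (W ∪ (X ∪ Y))) ∩ X = {1, 4, 5, 7, 10, 14}
V \ Y = {1}
((Z ∩ (W ∪ (X ∪ Y))) ∩ X) ∩ (V \ Y) = {1}
(((Z ∩ (W ∪ (X ∪ Y))) ∩ X) ∩ (V \ Y)) △ Z = {3, 4, 5, 6, 7, 10, 14}
X \ V = {2, 4, 5, 7, 8, 11, 13, 14}
(X \ V)' = {1, 3, 6, 9, 10, 12, 15}
(X \ V)' \ W = {3, 6, 9, 15}
((X \ V)' \ W)' = {1, 2, 4, 5, 7, 8, 10, 11, 12, 13, 14}
X △ ((X \ V)' \ W)' = {}
{3, 4, 5, 6, 7, 10, 14} and {} share no elements.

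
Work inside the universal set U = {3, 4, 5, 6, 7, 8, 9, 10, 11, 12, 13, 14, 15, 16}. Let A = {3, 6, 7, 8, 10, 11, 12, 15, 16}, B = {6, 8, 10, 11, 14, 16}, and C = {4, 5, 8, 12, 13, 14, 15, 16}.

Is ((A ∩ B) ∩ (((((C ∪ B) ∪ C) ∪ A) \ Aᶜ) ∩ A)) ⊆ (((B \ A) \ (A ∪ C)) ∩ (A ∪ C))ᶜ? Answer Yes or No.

A ∩ B = {6, 8, 10, 11, 16}
C ∪ B = {4, 5, 6, 8, 10, 11, 12, 13, 14, 15, 16}
(C ∪ B) ∪ C = {4, 5, 6, 8, 10, 11, 12, 13, 14, 15, 16}
((C ∪ B) ∪ C) ∪ A = {3, 4, 5, 6, 7, 8, 10, 11, 12, 13, 14, 15, 16}
Aᶜ = {4, 5, 9, 13, 14}
(((C ∪ B) ∪ C) ∪ A) \ Aᶜ = {3, 6, 7, 8, 10, 11, 12, 15, 16}
((((C ∪ B) ∪ C) ∪ A) \ Aᶜ) ∩ A = {3, 6, 7, 8, 10, 11, 12, 15, 16}
(A ∩ B) ∩ (((((C ∪ B) ∪ C) ∪ A) \ Aᶜ) ∩ A) = {6, 8, 10, 11, 16}
B \ A = {14}
A ∪ C = {3, 4, 5, 6, 7, 8, 10, 11, 12, 13, 14, 15, 16}
(B \ A) \ (A ∪ C) = {}
((B \ A) \ (A ∪ C)) ∩ (A ∪ C) = {}
(((B \ A) \ (A ∪ C)) ∩ (A ∪ C))ᶜ = {3, 4, 5, 6, 7, 8, 9, 10, 11, 12, 13, 14, 15, 16}
Every element of {6, 8, 10, 11, 16} is in {3, 4, 5, 6, 7, 8, 9, 10, 11, 12, 13, 14, 15, 16}, so (A ∩ B) ∩ (((((C ∪ B) ∪ C) ∪ A) \ Aᶜ) ∩ A) ⊆ (((B \ A) \ (A ∪ C)) ∩ (A ∪ C))ᶜ.

Yes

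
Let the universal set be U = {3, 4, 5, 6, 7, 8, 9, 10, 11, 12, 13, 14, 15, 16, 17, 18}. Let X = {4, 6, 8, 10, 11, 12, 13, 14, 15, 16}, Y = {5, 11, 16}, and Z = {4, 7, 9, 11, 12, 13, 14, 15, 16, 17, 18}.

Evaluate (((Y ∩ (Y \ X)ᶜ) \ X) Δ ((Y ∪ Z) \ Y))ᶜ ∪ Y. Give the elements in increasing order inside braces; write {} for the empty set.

Y \ X = {5}
(Y \ X)ᶜ = {3, 4, 6, 7, 8, 9, 10, 11, 12, 13, 14, 15, 16, 17, 18}
Y ∩ (Y \ X)ᶜ = {11, 16}
(Y ∩ (Y \ X)ᶜ) \ X = {}
Y ∪ Z = {4, 5, 7, 9, 11, 12, 13, 14, 15, 16, 17, 18}
(Y ∪ Z) \ Y = {4, 7, 9, 12, 13, 14, 15, 17, 18}
((Y ∩ (Y \ X)ᶜ) \ X) Δ ((Y ∪ Z) \ Y) = {4, 7, 9, 12, 13, 14, 15, 17, 18}
(((Y ∩ (Y \ X)ᶜ) \ X) Δ ((Y ∪ Z) \ Y))ᶜ = {3, 5, 6, 8, 10, 11, 16}
(((Y ∩ (Y \ X)ᶜ) \ X) Δ ((Y ∪ Z) \ Y))ᶜ ∪ Y = {3, 5, 6, 8, 10, 11, 16}

{3, 5, 6, 8, 10, 11, 16}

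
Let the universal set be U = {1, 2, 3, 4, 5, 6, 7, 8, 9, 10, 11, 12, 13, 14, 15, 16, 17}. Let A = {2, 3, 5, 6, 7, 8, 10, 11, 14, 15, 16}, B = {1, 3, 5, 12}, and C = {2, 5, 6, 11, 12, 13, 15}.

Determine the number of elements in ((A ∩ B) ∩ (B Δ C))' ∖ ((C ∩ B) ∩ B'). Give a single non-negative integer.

16

A ∩ B = {3, 5}
B Δ C = {1, 2, 3, 6, 11, 13, 15}
(A ∩ B) ∩ (B Δ C) = {3}
((A ∩ B) ∩ (B Δ C))' = {1, 2, 4, 5, 6, 7, 8, 9, 10, 11, 12, 13, 14, 15, 16, 17}
C ∩ B = {5, 12}
B' = {2, 4, 6, 7, 8, 9, 10, 11, 13, 14, 15, 16, 17}
(C ∩ B) ∩ B' = {}
((A ∩ B) ∩ (B Δ C))' ∖ ((C ∩ B) ∩ B') = {1, 2, 4, 5, 6, 7, 8, 9, 10, 11, 12, 13, 14, 15, 16, 17}
|((A ∩ B) ∩ (B Δ C))' ∖ ((C ∩ B) ∩ B')| = 16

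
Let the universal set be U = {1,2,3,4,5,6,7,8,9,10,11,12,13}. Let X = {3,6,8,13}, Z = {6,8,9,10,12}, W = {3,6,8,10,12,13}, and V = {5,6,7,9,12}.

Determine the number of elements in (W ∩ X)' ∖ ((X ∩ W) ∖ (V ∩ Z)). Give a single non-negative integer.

9

W ∩ X = {3,6,8,13}
(W ∩ X)' = {1,2,4,5,7,9,10,11,12}
X ∩ W = {3,6,8,13}
V ∩ Z = {6,9,12}
(X ∩ W) ∖ (V ∩ Z) = {3,8,13}
(W ∩ X)' ∖ ((X ∩ W) ∖ (V ∩ Z)) = {1,2,4,5,7,9,10,11,12}
|(W ∩ X)' ∖ ((X ∩ W) ∖ (V ∩ Z))| = 9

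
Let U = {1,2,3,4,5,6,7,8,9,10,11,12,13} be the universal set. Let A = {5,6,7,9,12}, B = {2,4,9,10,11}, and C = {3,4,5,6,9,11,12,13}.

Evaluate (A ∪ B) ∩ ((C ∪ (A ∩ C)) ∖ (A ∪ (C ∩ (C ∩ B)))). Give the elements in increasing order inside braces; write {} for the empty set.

A ∪ B = {2,4,5,6,7,9,10,11,12}
A ∩ C = {5,6,9,12}
C ∪ (A ∩ C) = {3,4,5,6,9,11,12,13}
C ∩ B = {4,9,11}
C ∩ (C ∩ B) = {4,9,11}
A ∪ (C ∩ (C ∩ B)) = {4,5,6,7,9,11,12}
(C ∪ (A ∩ C)) ∖ (A ∪ (C ∩ (C ∩ B))) = {3,13}
(A ∪ B) ∩ ((C ∪ (A ∩ C)) ∖ (A ∪ (C ∩ (C ∩ B)))) = {}

{}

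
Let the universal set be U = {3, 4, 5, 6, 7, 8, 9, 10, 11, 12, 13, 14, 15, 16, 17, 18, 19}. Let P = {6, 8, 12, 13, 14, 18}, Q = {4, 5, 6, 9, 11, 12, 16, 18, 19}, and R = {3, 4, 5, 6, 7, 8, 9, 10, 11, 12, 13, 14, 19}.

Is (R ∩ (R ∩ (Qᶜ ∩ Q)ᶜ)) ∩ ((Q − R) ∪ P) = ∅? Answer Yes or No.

No

Qᶜ = {3, 7, 8, 10, 13, 14, 15, 17}
Qᶜ ∩ Q = {}
(Qᶜ ∩ Q)ᶜ = {3, 4, 5, 6, 7, 8, 9, 10, 11, 12, 13, 14, 15, 16, 17, 18, 19}
R ∩ (Qᶜ ∩ Q)ᶜ = {3, 4, 5, 6, 7, 8, 9, 10, 11, 12, 13, 14, 19}
R ∩ (R ∩ (Qᶜ ∩ Q)ᶜ) = {3, 4, 5, 6, 7, 8, 9, 10, 11, 12, 13, 14, 19}
Q − R = {16, 18}
(Q − R) ∪ P = {6, 8, 12, 13, 14, 16, 18}
6 lies in both, so they are not disjoint.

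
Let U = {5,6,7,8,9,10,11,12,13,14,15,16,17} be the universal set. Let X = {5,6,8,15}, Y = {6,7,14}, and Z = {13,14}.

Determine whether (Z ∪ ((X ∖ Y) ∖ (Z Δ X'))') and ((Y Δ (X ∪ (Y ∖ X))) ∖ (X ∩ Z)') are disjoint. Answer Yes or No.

X ∖ Y = {5,8,15}
X' = {7,9,10,11,12,13,14,16,17}
Z Δ X' = {7,9,10,11,12,16,17}
(X ∖ Y) ∖ (Z Δ X') = {5,8,15}
((X ∖ Y) ∖ (Z Δ X'))' = {6,7,9,10,11,12,13,14,16,17}
Z ∪ ((X ∖ Y) ∖ (Z Δ X'))' = {6,7,9,10,11,12,13,14,16,17}
Y ∖ X = {7,14}
X ∪ (Y ∖ X) = {5,6,7,8,14,15}
Y Δ (X ∪ (Y ∖ X)) = {5,8,15}
X ∩ Z = {}
(X ∩ Z)' = {5,6,7,8,9,10,11,12,13,14,15,16,17}
(Y Δ (X ∪ (Y ∖ X))) ∖ (X ∩ Z)' = {}
{6,7,9,10,11,12,13,14,16,17} and {} share no elements.

Yes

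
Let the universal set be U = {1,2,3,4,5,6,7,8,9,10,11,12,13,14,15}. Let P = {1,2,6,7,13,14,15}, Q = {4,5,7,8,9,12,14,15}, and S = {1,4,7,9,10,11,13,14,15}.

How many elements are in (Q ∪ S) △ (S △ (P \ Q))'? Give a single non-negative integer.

8

Q ∪ S = {1,4,5,7,8,9,10,11,12,13,14,15}
P \ Q = {1,2,6,13}
S △ (P \ Q) = {2,4,6,7,9,10,11,14,15}
(S △ (P \ Q))' = {1,3,5,8,12,13}
(Q ∪ S) △ (S △ (P \ Q))' = {3,4,7,9,10,11,14,15}
|(Q ∪ S) △ (S △ (P \ Q))'| = 8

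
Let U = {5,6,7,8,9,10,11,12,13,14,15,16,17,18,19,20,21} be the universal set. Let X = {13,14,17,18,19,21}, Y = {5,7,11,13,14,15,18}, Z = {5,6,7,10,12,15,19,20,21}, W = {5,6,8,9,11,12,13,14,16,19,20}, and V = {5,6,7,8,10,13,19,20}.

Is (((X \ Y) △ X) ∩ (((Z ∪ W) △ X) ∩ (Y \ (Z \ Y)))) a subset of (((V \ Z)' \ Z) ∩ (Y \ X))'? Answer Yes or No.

Yes

X \ Y = {17,19,21}
(X \ Y) △ X = {13,14,18}
Z ∪ W = {5,6,7,8,9,10,11,12,13,14,15,16,19,20,21}
(Z ∪ W) △ X = {5,6,7,8,9,10,11,12,15,16,17,18,20}
Z \ Y = {6,10,12,19,20,21}
Y \ (Z \ Y) = {5,7,11,13,14,15,18}
((Z ∪ W) △ X) ∩ (Y \ (Z \ Y)) = {5,7,11,15,18}
((X \ Y) △ X) ∩ (((Z ∪ W) △ X) ∩ (Y \ (Z \ Y))) = {18}
V \ Z = {8,13}
(V \ Z)' = {5,6,7,9,10,11,12,14,15,16,17,18,19,20,21}
(V \ Z)' \ Z = {9,11,14,16,17,18}
Y \ X = {5,7,11,15}
((V \ Z)' \ Z) ∩ (Y \ X) = {11}
(((V \ Z)' \ Z) ∩ (Y \ X))' = {5,6,7,8,9,10,12,13,14,15,16,17,18,19,20,21}
Every element of {18} is in {5,6,7,8,9,10,12,13,14,15,16,17,18,19,20,21}, so ((X \ Y) △ X) ∩ (((Z ∪ W) △ X) ∩ (Y \ (Z \ Y))) ⊆ (((V \ Z)' \ Z) ∩ (Y \ X))'.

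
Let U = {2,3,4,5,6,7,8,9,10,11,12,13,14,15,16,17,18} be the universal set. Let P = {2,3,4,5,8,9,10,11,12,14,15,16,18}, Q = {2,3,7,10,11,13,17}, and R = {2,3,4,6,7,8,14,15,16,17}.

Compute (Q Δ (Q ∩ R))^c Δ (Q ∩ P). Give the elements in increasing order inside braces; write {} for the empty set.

{4,5,6,7,8,9,10,11,12,14,15,16,17,18}

Q ∩ R = {2,3,7,17}
Q Δ (Q ∩ R) = {10,11,13}
(Q Δ (Q ∩ R))^c = {2,3,4,5,6,7,8,9,12,14,15,16,17,18}
Q ∩ P = {2,3,10,11}
(Q Δ (Q ∩ R))^c Δ (Q ∩ P) = {4,5,6,7,8,9,10,11,12,14,15,16,17,18}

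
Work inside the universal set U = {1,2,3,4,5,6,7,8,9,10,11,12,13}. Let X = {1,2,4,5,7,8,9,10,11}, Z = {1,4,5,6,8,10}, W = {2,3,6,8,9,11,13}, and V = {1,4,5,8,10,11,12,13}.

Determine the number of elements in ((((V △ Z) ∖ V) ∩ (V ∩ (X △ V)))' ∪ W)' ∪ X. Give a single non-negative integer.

9

V △ Z = {6,11,12,13}
(V △ Z) ∖ V = {6}
X △ V = {2,7,9,12,13}
V ∩ (X △ V) = {12,13}
((V △ Z) ∖ V) ∩ (V ∩ (X △ V)) = {}
(((V △ Z) ∖ V) ∩ (V ∩ (X △ V)))' = {1,2,3,4,5,6,7,8,9,10,11,12,13}
(((V △ Z) ∖ V) ∩ (V ∩ (X △ V)))' ∪ W = {1,2,3,4,5,6,7,8,9,10,11,12,13}
((((V △ Z) ∖ V) ∩ (V ∩ (X △ V)))' ∪ W)' = {}
((((V △ Z) ∖ V) ∩ (V ∩ (X △ V)))' ∪ W)' ∪ X = {1,2,4,5,7,8,9,10,11}
|((((V △ Z) ∖ V) ∩ (V ∩ (X △ V)))' ∪ W)' ∪ X| = 9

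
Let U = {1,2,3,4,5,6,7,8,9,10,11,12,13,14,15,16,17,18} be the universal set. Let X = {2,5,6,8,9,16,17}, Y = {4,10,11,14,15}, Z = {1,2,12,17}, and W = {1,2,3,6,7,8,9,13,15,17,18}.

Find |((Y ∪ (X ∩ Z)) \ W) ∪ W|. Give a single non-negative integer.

15

X ∩ Z = {2,17}
Y ∪ (X ∩ Z) = {2,4,10,11,14,15,17}
(Y ∪ (X ∩ Z)) \ W = {4,10,11,14}
((Y ∪ (X ∩ Z)) \ W) ∪ W = {1,2,3,4,6,7,8,9,10,11,13,14,15,17,18}
|((Y ∪ (X ∩ Z)) \ W) ∪ W| = 15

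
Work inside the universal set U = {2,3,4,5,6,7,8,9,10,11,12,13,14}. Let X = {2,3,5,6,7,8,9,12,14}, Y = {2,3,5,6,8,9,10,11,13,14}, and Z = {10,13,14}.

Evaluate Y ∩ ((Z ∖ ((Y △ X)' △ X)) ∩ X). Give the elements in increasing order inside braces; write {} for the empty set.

{14}

Y △ X = {7,10,11,12,13}
(Y △ X)' = {2,3,4,5,6,8,9,14}
(Y △ X)' △ X = {4,7,12}
Z ∖ ((Y △ X)' △ X) = {10,13,14}
(Z ∖ ((Y △ X)' △ X)) ∩ X = {14}
Y ∩ ((Z ∖ ((Y △ X)' △ X)) ∩ X) = {14}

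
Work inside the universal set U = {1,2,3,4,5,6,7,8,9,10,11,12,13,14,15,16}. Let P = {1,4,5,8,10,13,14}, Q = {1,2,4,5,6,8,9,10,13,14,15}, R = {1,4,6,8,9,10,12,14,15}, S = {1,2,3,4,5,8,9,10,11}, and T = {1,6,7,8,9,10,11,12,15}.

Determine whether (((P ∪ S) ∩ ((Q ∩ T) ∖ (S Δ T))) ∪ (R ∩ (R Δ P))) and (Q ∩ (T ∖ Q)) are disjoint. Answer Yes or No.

Yes

P ∪ S = {1,2,3,4,5,8,9,10,11,13,14}
Q ∩ T = {1,6,8,9,10,15}
S Δ T = {2,3,4,5,6,7,12,15}
(Q ∩ T) ∖ (S Δ T) = {1,8,9,10}
(P ∪ S) ∩ ((Q ∩ T) ∖ (S Δ T)) = {1,8,9,10}
R Δ P = {5,6,9,12,13,15}
R ∩ (R Δ P) = {6,9,12,15}
((P ∪ S) ∩ ((Q ∩ T) ∖ (S Δ T))) ∪ (R ∩ (R Δ P)) = {1,6,8,9,10,12,15}
T ∖ Q = {7,11,12}
Q ∩ (T ∖ Q) = {}
{1,6,8,9,10,12,15} and {} share no elements.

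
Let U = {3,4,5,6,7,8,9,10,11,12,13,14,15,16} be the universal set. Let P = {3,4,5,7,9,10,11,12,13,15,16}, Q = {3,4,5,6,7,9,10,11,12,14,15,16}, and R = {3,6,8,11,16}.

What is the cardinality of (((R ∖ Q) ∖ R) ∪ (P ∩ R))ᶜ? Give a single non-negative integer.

R ∖ Q = {8}
(R ∖ Q) ∖ R = {}
P ∩ R = {3,11,16}
((R ∖ Q) ∖ R) ∪ (P ∩ R) = {3,11,16}
(((R ∖ Q) ∖ R) ∪ (P ∩ R))ᶜ = {4,5,6,7,8,9,10,12,13,14,15}
|(((R ∖ Q) ∖ R) ∪ (P ∩ R))ᶜ| = 11

11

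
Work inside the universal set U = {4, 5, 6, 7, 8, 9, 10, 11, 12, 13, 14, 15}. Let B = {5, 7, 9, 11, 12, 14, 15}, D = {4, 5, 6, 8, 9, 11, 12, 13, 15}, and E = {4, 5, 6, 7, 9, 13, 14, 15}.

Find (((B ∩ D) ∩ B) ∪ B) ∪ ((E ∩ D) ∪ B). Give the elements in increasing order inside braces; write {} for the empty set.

B ∩ D = {5, 9, 11, 12, 15}
(B ∩ D) ∩ B = {5, 9, 11, 12, 15}
((B ∩ D) ∩ B) ∪ B = {5, 7, 9, 11, 12, 14, 15}
E ∩ D = {4, 5, 6, 9, 13, 15}
(E ∩ D) ∪ B = {4, 5, 6, 7, 9, 11, 12, 13, 14, 15}
(((B ∩ D) ∩ B) ∪ B) ∪ ((E ∩ D) ∪ B) = {4, 5, 6, 7, 9, 11, 12, 13, 14, 15}

{4, 5, 6, 7, 9, 11, 12, 13, 14, 15}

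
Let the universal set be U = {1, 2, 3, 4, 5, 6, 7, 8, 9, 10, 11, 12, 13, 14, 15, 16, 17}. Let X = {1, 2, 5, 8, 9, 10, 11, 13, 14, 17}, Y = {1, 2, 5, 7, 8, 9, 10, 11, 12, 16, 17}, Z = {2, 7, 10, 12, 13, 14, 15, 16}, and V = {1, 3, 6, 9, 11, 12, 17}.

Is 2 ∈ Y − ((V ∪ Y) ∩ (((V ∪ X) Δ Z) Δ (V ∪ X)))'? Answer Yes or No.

Yes

2 ∉ V and 2 ∈ Y, so 2 ∈ V ∪ Y
2 ∉ V and 2 ∈ X, so 2 ∈ V ∪ X
2 ∈ (V ∪ X) and 2 ∈ Z, so 2 ∉ (V ∪ X) Δ Z
2 ∉ V and 2 ∈ X, so 2 ∈ V ∪ X
2 ∉ ((V ∪ X) Δ Z) and 2 ∈ (V ∪ X), so 2 ∈ ((V ∪ X) Δ Z) Δ (V ∪ X)
2 ∈ (V ∪ Y) and 2 ∈ (((V ∪ X) Δ Z) Δ (V ∪ X)), so 2 ∈ (V ∪ Y) ∩ (((V ∪ X) Δ Z) Δ (V ∪ X))
2 ∉ ((V ∪ Y) ∩ (((V ∪ X) Δ Z) Δ (V ∪ X)))' since 2 ∈ ((V ∪ Y) ∩ (((V ∪ X) Δ Z) Δ (V ∪ X)))
2 ∈ Y and 2 ∉ ((V ∪ Y) ∩ (((V ∪ X) Δ Z) Δ (V ∪ X)))', so 2 ∈ Y − ((V ∪ Y) ∩ (((V ∪ X) Δ Z) Δ (V ∪ X)))'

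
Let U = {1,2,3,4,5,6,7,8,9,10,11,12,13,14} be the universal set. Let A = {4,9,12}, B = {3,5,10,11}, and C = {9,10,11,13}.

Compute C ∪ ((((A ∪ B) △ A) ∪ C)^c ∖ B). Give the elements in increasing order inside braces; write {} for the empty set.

A ∪ B = {3,4,5,9,10,11,12}
(A ∪ B) △ A = {3,5,10,11}
((A ∪ B) △ A) ∪ C = {3,5,9,10,11,13}
(((A ∪ B) △ A) ∪ C)^c = {1,2,4,6,7,8,12,14}
(((A ∪ B) △ A) ∪ C)^c ∖ B = {1,2,4,6,7,8,12,14}
C ∪ ((((A ∪ B) △ A) ∪ C)^c ∖ B) = {1,2,4,6,7,8,9,10,11,12,13,14}

{1,2,4,6,7,8,9,10,11,12,13,14}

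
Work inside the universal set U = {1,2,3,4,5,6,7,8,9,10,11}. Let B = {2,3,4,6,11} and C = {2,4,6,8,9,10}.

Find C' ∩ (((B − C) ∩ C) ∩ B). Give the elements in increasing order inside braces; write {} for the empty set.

{}

C' = {1,3,5,7,11}
B − C = {3,11}
(B − C) ∩ C = {}
((B − C) ∩ C) ∩ B = {}
C' ∩ (((B − C) ∩ C) ∩ B) = {}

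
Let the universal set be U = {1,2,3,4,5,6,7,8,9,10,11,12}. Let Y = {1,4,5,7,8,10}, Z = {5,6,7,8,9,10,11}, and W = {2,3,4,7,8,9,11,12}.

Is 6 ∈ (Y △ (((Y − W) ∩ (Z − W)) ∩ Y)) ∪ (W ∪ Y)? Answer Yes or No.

No

6 ∉ Y and 6 ∉ W, so 6 ∉ Y − W
6 ∈ Z and 6 ∉ W, so 6 ∈ Z − W
6 ∉ (Y − W) and 6 ∈ (Z − W), so 6 ∉ (Y − W) ∩ (Z − W)
6 ∉ ((Y − W) ∩ (Z − W)) and 6 ∉ Y, so 6 ∉ ((Y − W) ∩ (Z − W)) ∩ Y
6 ∉ Y and 6 ∉ (((Y − W) ∩ (Z − W)) ∩ Y), so 6 ∉ Y △ (((Y − W) ∩ (Z − W)) ∩ Y)
6 ∉ W and 6 ∉ Y, so 6 ∉ W ∪ Y
6 ∉ (Y △ (((Y − W) ∩ (Z − W)) ∩ Y)) and 6 ∉ (W ∪ Y), so 6 ∉ (Y △ (((Y − W) ∩ (Z − W)) ∩ Y)) ∪ (W ∪ Y)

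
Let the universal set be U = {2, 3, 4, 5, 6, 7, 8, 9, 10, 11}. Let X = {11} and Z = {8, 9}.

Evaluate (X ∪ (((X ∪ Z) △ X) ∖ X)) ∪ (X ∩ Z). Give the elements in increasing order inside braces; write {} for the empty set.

{8, 9, 11}

X ∪ Z = {8, 9, 11}
(X ∪ Z) △ X = {8, 9}
((X ∪ Z) △ X) ∖ X = {8, 9}
X ∪ (((X ∪ Z) △ X) ∖ X) = {8, 9, 11}
X ∩ Z = {}
(X ∪ (((X ∪ Z) △ X) ∖ X)) ∪ (X ∩ Z) = {8, 9, 11}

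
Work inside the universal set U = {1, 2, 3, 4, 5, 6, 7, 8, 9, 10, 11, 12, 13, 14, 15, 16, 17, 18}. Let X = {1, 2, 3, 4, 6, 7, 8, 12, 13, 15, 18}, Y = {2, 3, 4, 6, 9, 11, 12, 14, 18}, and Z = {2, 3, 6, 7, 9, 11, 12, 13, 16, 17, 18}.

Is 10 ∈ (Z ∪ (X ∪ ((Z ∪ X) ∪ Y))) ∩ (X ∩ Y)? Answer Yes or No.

No

10 ∉ Z and 10 ∉ X, so 10 ∉ Z ∪ X
10 ∉ (Z ∪ X) and 10 ∉ Y, so 10 ∉ (Z ∪ X) ∪ Y
10 ∉ X and 10 ∉ ((Z ∪ X) ∪ Y), so 10 ∉ X ∪ ((Z ∪ X) ∪ Y)
10 ∉ Z and 10 ∉ (X ∪ ((Z ∪ X) ∪ Y)), so 10 ∉ Z ∪ (X ∪ ((Z ∪ X) ∪ Y))
10 ∉ X and 10 ∉ Y, so 10 ∉ X ∩ Y
10 ∉ (Z ∪ (X ∪ ((Z ∪ X) ∪ Y))) and 10 ∉ (X ∩ Y), so 10 ∉ (Z ∪ (X ∪ ((Z ∪ X) ∪ Y))) ∩ (X ∩ Y)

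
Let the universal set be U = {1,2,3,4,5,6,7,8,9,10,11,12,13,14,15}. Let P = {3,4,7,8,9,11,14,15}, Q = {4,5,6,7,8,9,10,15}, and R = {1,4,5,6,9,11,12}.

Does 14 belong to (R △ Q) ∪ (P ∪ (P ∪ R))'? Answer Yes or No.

No

14 ∉ R and 14 ∉ Q, so 14 ∉ R △ Q
14 ∈ P and 14 ∉ R, so 14 ∈ P ∪ R
14 ∈ P and 14 ∈ (P ∪ R), so 14 ∈ P ∪ (P ∪ R)
14 ∉ (P ∪ (P ∪ R))' since 14 ∈ (P ∪ (P ∪ R))
14 ∉ (R △ Q) and 14 ∉ (P ∪ (P ∪ R))', so 14 ∉ (R △ Q) ∪ (P ∪ (P ∪ R))'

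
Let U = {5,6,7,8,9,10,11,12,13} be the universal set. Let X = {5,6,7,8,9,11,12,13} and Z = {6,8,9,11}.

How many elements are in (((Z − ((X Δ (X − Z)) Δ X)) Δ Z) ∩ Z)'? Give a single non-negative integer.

X − Z = {5,7,12,13}
X Δ (X − Z) = {6,8,9,11}
(X Δ (X − Z)) Δ X = {5,7,12,13}
Z − ((X Δ (X − Z)) Δ X) = {6,8,9,11}
(Z − ((X Δ (X − Z)) Δ X)) Δ Z = {}
((Z − ((X Δ (X − Z)) Δ X)) Δ Z) ∩ Z = {}
(((Z − ((X Δ (X − Z)) Δ X)) Δ Z) ∩ Z)' = {5,6,7,8,9,10,11,12,13}
|(((Z − ((X Δ (X − Z)) Δ X)) Δ Z) ∩ Z)'| = 9

9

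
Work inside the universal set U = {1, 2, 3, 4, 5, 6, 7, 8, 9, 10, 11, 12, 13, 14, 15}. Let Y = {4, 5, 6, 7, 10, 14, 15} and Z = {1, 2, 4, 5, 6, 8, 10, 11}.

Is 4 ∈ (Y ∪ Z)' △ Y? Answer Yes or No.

4 ∈ Y and 4 ∈ Z, so 4 ∈ Y ∪ Z
4 ∉ (Y ∪ Z)' since 4 ∈ (Y ∪ Z)
4 ∉ (Y ∪ Z)' and 4 ∈ Y, so 4 ∈ (Y ∪ Z)' △ Y

Yes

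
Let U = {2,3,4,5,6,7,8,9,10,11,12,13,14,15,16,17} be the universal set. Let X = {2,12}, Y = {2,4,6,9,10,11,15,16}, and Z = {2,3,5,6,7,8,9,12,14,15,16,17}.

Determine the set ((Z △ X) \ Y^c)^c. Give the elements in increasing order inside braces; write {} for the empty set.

{2,3,4,5,7,8,10,11,12,13,14,17}

Z △ X = {3,5,6,7,8,9,14,15,16,17}
Y^c = {3,5,7,8,12,13,14,17}
(Z △ X) \ Y^c = {6,9,15,16}
((Z △ X) \ Y^c)^c = {2,3,4,5,7,8,10,11,12,13,14,17}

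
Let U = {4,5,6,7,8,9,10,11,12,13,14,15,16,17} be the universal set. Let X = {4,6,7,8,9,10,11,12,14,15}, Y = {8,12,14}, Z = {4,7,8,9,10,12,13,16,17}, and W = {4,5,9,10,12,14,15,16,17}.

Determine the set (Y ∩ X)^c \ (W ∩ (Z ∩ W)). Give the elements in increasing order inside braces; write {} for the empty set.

Y ∩ X = {8,12,14}
(Y ∩ X)^c = {4,5,6,7,9,10,11,13,15,16,17}
Z ∩ W = {4,9,10,12,16,17}
W ∩ (Z ∩ W) = {4,9,10,12,16,17}
(Y ∩ X)^c \ (W ∩ (Z ∩ W)) = {5,6,7,11,13,15}

{5,6,7,11,13,15}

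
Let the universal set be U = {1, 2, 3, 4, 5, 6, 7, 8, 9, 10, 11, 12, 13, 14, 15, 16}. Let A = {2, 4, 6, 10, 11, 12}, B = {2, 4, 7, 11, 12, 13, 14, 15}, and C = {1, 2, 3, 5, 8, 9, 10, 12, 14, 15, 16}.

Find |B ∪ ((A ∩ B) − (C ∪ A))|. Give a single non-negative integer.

8

A ∩ B = {2, 4, 11, 12}
C ∪ A = {1, 2, 3, 4, 5, 6, 8, 9, 10, 11, 12, 14, 15, 16}
(A ∩ B) − (C ∪ A) = {}
B ∪ ((A ∩ B) − (C ∪ A)) = {2, 4, 7, 11, 12, 13, 14, 15}
|B ∪ ((A ∩ B) − (C ∪ A))| = 8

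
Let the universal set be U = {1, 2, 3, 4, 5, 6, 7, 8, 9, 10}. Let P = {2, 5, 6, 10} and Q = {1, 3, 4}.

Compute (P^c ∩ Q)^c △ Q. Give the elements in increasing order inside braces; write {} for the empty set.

P^c = {1, 3, 4, 7, 8, 9}
P^c ∩ Q = {1, 3, 4}
(P^c ∩ Q)^c = {2, 5, 6, 7, 8, 9, 10}
(P^c ∩ Q)^c △ Q = {1, 2, 3, 4, 5, 6, 7, 8, 9, 10}

{1, 2, 3, 4, 5, 6, 7, 8, 9, 10}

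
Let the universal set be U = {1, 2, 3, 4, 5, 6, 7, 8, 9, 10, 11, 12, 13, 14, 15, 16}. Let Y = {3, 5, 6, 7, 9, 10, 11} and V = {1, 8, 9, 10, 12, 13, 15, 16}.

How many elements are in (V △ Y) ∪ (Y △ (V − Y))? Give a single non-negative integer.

13

V △ Y = {1, 3, 5, 6, 7, 8, 11, 12, 13, 15, 16}
V − Y = {1, 8, 12, 13, 15, 16}
Y △ (V − Y) = {1, 3, 5, 6, 7, 8, 9, 10, 11, 12, 13, 15, 16}
(V △ Y) ∪ (Y △ (V − Y)) = {1, 3, 5, 6, 7, 8, 9, 10, 11, 12, 13, 15, 16}
|(V △ Y) ∪ (Y △ (V − Y))| = 13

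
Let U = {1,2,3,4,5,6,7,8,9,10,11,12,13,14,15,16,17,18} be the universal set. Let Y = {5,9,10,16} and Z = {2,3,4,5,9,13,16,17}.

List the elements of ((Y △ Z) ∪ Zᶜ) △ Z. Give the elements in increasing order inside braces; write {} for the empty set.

{1,5,6,7,8,9,10,11,12,14,15,16,18}

Y △ Z = {2,3,4,10,13,17}
Zᶜ = {1,6,7,8,10,11,12,14,15,18}
(Y △ Z) ∪ Zᶜ = {1,2,3,4,6,7,8,10,11,12,13,14,15,17,18}
((Y △ Z) ∪ Zᶜ) △ Z = {1,5,6,7,8,9,10,11,12,14,15,16,18}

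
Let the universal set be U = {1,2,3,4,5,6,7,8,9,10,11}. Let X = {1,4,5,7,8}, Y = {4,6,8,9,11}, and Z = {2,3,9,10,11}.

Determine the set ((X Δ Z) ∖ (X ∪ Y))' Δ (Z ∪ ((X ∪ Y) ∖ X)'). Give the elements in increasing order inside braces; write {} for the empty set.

{2,3,6,10}

X Δ Z = {1,2,3,4,5,7,8,9,10,11}
X ∪ Y = {1,4,5,6,7,8,9,11}
(X Δ Z) ∖ (X ∪ Y) = {2,3,10}
((X Δ Z) ∖ (X ∪ Y))' = {1,4,5,6,7,8,9,11}
(X ∪ Y) ∖ X = {6,9,11}
((X ∪ Y) ∖ X)' = {1,2,3,4,5,7,8,10}
Z ∪ ((X ∪ Y) ∖ X)' = {1,2,3,4,5,7,8,9,10,11}
((X Δ Z) ∖ (X ∪ Y))' Δ (Z ∪ ((X ∪ Y) ∖ X)') = {2,3,6,10}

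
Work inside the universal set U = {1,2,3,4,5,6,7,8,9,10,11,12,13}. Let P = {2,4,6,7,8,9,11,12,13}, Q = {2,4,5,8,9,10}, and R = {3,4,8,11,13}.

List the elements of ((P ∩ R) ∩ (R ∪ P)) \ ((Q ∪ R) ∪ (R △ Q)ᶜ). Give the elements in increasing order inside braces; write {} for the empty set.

P ∩ R = {4,8,11,13}
R ∪ P = {2,3,4,6,7,8,9,11,12,13}
(P ∩ R) ∩ (R ∪ P) = {4,8,11,13}
Q ∪ R = {2,3,4,5,8,9,10,11,13}
R △ Q = {2,3,5,9,10,11,13}
(R △ Q)ᶜ = {1,4,6,7,8,12}
(Q ∪ R) ∪ (R △ Q)ᶜ = {1,2,3,4,5,6,7,8,9,10,11,12,13}
((P ∩ R) ∩ (R ∪ P)) \ ((Q ∪ R) ∪ (R △ Q)ᶜ) = {}

{}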